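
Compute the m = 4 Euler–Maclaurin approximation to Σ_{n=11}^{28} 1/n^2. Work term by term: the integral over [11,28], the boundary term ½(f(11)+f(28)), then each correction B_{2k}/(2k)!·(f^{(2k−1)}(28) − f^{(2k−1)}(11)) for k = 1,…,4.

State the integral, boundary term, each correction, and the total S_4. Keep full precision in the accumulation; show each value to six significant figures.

∫_11^28 1/x^2 dx evaluates to 0.0551948.
Endpoint term: (f(11) + f(28))/2 = (0.00826446 + 0.00127551)/2 = 0.00476999.
Integral + boundary = 0.0599648.
Correction k=1: B_{2}/2! · (f^{(1)}(28) − f^{(1)}(11)) = 1/12 · (-9.11079e-05 − (-0.00150263)) = 0.000117627.
Partial sum through k=1: 0.0600824.
Correction k=2: B_{4}/4! · (f^{(3)}(28) − f^{(3)}(11)) = −1/720 · (-1.39451e-06 − (-0.000149021)) = -2.05037e-07.
Partial sum through k=2: 0.0600822.
Correction k=3: B_{6}/6! · (f^{(5)}(28) − f^{(5)}(11)) = 1/30240 · (-5.33613e-08 − (-3.69474e-05)) = 1.22004e-09.
Partial sum through k=3: 0.0600822.
Correction k=4: B_{8}/8! · (f^{(7)}(28) − f^{(7)}(11)) = −1/1209600 · (-3.81152e-09 − (-1.70996e-05)) = -1.41334e-11.

S_4 ≈ 0.0600822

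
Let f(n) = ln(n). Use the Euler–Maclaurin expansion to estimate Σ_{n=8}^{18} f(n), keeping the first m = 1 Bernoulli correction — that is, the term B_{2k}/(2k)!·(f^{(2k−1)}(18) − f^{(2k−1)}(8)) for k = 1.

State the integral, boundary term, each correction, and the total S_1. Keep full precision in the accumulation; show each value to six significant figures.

∫_8^18 ln(x) dx evaluates to 25.3912.
½[f(8) + f(18)] = ½[2.07944 + 2.89037] = 2.48491.
Running total after boundary: 27.8761.
k=1: B_{2}/(2)! × [f^{(1)}(18) − f^{(1)}(8)] = 1/12 × (0.0555556 − 0.125000) = -0.00578704.

S_1 ≈ 27.8703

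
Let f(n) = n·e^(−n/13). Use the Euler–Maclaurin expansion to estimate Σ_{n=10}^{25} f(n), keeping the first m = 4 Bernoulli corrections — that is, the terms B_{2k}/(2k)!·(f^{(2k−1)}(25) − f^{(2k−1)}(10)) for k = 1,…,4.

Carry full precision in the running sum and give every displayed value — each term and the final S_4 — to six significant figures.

S_4 ≈ 70.4698

∫_10^25 x·e^(−x/13) dx evaluates to 66.3461.
½[f(10) + f(25)] = ½[4.63369 + 3.65391] = 4.14380.
Integral + boundary = 70.4899.
k=1: B_{2}/(2)! × [f^{(1)}(25) − f^{(1)}(10)] = 1/12 × (-0.134914 − 0.106931) = -0.0201538.
Running total after k=1: 70.4698.
k=2: B_{4}/(4)! × [f^{(3)}(25) − f^{(3)}(10)] = −1/720 × (0.000931357 − 0.00611639) = 7.20144e-06.
Running total after k=2: 70.4698.
k=3: B_{6}/(6)! × [f^{(5)}(25) − f^{(5)}(10)] = 1/30240 × (1.57457e-05 − 6.86394e-05) = -1.74913e-09.
Running total after k=3: 70.4698.
k=4: B_{8}/(8)! × [f^{(7)}(25) − f^{(7)}(10)] = −1/1209600 × (1.53730e-07 − 5.98148e-07) = 3.67409e-13.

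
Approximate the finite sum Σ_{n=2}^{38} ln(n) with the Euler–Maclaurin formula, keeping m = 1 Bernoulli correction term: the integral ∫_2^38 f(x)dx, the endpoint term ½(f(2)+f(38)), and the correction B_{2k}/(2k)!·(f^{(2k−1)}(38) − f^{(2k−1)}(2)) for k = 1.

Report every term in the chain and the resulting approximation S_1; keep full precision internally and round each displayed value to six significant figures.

S_1 ≈ 102.968

∫_2^38 ln(x) dx evaluates to 100.842.
½[f(2) + f(38)] = ½[0.693147 + 3.63759] = 2.16537.
So far: 103.007.
k=1: B_{2}/(2)! × [f^{(1)}(38) − f^{(1)}(2)] = 1/12 × (0.0263158 − 0.500000) = -0.0394737.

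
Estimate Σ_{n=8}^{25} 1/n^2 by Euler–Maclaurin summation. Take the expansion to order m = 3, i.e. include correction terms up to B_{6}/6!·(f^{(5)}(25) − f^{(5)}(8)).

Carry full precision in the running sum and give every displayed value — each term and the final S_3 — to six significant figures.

S_3 ≈ 0.0939264

∫_8^25 1/x^2 dx evaluates to 0.0850000.
Boundary: ½(f(8) + f(25)) = ½(0.0156250 + 0.00160000) = 0.00861250.
So far: 0.0936125.
k=1: B_{2}/(2)! × [f^{(1)}(25) − f^{(1)}(8)] = 1/12 × (-0.000128000 − (-0.00390625)) = 0.000314854.
Partial sum through k=1: 0.0939274.
k=2: B_{4}/(4)! × [f^{(3)}(25) − f^{(3)}(8)] = −1/720 × (-2.45760e-06 − (-0.000732422)) = -1.01384e-06.
Partial sum through k=2: 0.0939263.
k=3: B_{6}/(6)! × [f^{(5)}(25) − f^{(5)}(8)] = 1/30240 × (-1.17965e-07 − (-0.000343323)) = 1.13494e-08.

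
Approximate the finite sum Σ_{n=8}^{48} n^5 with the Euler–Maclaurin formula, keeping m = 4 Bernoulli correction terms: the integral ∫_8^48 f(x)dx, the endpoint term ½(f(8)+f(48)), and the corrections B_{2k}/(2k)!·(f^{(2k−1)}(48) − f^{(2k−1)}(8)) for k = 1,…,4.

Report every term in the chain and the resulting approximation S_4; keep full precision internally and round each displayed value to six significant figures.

S_4 ≈ 2.16802e+09

Integral: ∫_8^48 x^5 dx = 2.03839e+09.
½[f(8) + f(48)] = ½[32768.0 + 2.54804e+08] = 1.27418e+08.
Integral + boundary = 2.16581e+09.
k=1: B_{2}/(2)! × [f^{(1)}(48) − f^{(1)}(8)] = 1/12 × (2.65421e+07 − 20480.0) = 2.21013e+06.
Running total after k=1: 2.16802e+09.
k=2: B_{4}/(4)! × [f^{(3)}(48) − f^{(3)}(8)] = −1/720 × (138240 − 3840.00) = -186.667.
Running total after k=2: 2.16802e+09.
k=3: B_{6}/(6)! × [f^{(5)}(48) − f^{(5)}(8)] = 1/30240 × (120.000 − 120.000) = 0.00000.
Running total after k=3: 2.16802e+09.
k=4: B_{8}/(8)! × [f^{(7)}(48) − f^{(7)}(8)] = −1/1209600 × (0.00000 − 0.00000) = 0.00000.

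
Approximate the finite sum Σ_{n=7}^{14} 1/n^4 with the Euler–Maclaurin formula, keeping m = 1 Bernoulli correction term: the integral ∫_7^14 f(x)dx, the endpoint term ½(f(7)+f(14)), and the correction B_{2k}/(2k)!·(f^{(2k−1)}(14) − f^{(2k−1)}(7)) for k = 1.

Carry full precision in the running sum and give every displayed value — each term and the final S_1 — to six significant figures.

Integral: ∫_7^14 1/x^4 dx = 0.000850340.
½[f(7) + f(14)] = ½[0.000416493 + 2.60308e-05] = 0.000221262.
Integral + boundary = 0.00107160.
k=1: B_{2}/(2)! × [f^{(1)}(14) − f^{(1)}(7)] = 1/12 × (-7.43738e-06 − (-0.000237996)) = 1.92132e-05.

S_1 ≈ 0.00109082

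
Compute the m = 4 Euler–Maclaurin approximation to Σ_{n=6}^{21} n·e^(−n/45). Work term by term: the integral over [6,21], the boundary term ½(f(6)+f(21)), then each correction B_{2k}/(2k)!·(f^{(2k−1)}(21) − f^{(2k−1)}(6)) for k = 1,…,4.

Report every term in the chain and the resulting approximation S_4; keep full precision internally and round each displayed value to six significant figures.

The integral term ∫_6^21 x·e^(−x/45) dx = 146.068.
½[f(6) + f(21)] = ½[5.25104 + 13.1689] = 9.20996.
Running total after boundary: 155.278.
k=1: B_{2}/(2)! × [f^{(1)}(21) − f^{(1)}(6)] = 1/12 × (0.334448 − 0.758484) = -0.0353363.
Partial sum through k=1: 155.243.
k=2: B_{4}/(4)! × [f^{(3)}(21) − f^{(3)}(6)] = −1/720 × (0.000784507 − 0.00123893) = 6.31142e-07.
Partial sum through k=2: 155.243.
k=3: B_{6}/(6)! × [f^{(5)}(21) − f^{(5)}(6)] = 1/30240 × (6.93261e-07 − 1.03867e-06) = -1.14221e-11.
Partial sum through k=3: 155.243.
k=4: B_{8}/(8)! × [f^{(7)}(21) − f^{(7)}(6)] = −1/1209600 × (4.93388e-10 − 7.23711e-10) = 1.90412e-16.

S_4 ≈ 155.243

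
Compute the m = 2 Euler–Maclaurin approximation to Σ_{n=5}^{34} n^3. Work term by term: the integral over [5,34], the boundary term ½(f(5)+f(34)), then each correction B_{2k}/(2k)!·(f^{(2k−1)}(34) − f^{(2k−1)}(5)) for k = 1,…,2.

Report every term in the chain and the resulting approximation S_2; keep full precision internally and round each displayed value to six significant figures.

S_2 ≈ 353925

∫_5^34 x^3 dx evaluates to 333928.
Boundary: ½(f(5) + f(34)) = ½(125.000 + 39304.0) = 19714.5.
Integral + boundary = 353642.
k=1: B_{2}/(2)! × [f^{(1)}(34) − f^{(1)}(5)] = 1/12 × (3468.00 − 75.0000) = 282.750.
After k=1: 353925.
k=2: B_{4}/(4)! × [f^{(3)}(34) − f^{(3)}(5)] = −1/720 × (6.00000 − 6.00000) = 0.00000.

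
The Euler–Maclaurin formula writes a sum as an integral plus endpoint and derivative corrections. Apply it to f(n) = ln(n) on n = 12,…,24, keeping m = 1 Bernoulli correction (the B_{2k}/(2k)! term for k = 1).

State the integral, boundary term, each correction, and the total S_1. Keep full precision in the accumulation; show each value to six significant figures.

The integral term ∫_12^24 ln(x) dx = 34.4544.
½[f(12) + f(24)] = ½[2.48491 + 3.17805] = 2.83148.
Integral + boundary = 37.2859.
Order-1 term: 1/12 · (0.0416667 − 0.0833333) = -0.00347222.

S_1 ≈ 37.2824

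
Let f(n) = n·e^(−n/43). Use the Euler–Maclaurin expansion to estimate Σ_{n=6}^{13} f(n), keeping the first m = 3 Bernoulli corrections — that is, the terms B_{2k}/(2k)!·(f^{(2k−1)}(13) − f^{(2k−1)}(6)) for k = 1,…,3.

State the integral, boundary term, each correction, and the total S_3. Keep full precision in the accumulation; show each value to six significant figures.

S_3 ≈ 60.2375

Integral: ∫_6^13 x·e^(−x/43) dx = 52.8435.
Boundary: ½(f(6) + f(13)) = ½(5.21858 + 9.60827) = 7.41342.
So far: 60.2569.
Order-1 term: 1/12 · (0.515649 − 0.748400) = -0.0193959.
Running total after k=1: 60.2375.
Order-2 term: −1/720 · (0.00107834 − 0.00134555) = 3.71133e-07.
Running total after k=2: 60.2375.
Order-3 term: 1/30240 · (1.01557e-06 − 1.23653e-06) = -7.30682e-12.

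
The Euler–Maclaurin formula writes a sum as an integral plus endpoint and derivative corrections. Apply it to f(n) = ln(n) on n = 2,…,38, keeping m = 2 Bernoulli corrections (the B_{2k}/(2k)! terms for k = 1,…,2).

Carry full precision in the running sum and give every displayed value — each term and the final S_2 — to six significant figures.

The integral term ∫_2^38 ln(x) dx = 100.842.
½[f(2) + f(38)] = ½[0.693147 + 3.63759] = 2.16537.
So far: 103.007.
k=1: B_{2}/(2)! × [f^{(1)}(38) − f^{(1)}(2)] = 1/12 × (0.0263158 − 0.500000) = -0.0394737.
Running total after k=1: 102.968.
k=2: B_{4}/(4)! × [f^{(3)}(38) − f^{(3)}(2)] = −1/720 × (3.64485e-05 − 0.250000) = 0.000347172.

S_2 ≈ 102.968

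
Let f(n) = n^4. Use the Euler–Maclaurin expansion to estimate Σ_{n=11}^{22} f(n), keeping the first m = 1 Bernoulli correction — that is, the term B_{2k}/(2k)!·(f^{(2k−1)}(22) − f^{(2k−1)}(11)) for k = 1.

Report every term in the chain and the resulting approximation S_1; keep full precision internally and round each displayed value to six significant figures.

Integral: ∫_11^22 x^4 dx = 998516.
Boundary: ½(f(11) + f(22)) = ½(14641.0 + 234256) = 124448.
Running total after boundary: 1.12296e+06.
Order-1 term: 1/12 · (42592.0 − 5324.00) = 3105.67.

S_1 ≈ 1.12607e+06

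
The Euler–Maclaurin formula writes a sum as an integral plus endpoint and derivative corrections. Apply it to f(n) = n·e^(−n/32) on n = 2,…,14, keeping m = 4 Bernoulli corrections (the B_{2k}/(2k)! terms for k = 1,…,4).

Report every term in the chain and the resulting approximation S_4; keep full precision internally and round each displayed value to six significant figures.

S_4 ≈ 77.1026

The integral term ∫_2^14 x·e^(−x/32) dx = 71.6868.
Endpoint term: (f(2) + f(14))/2 = (1.87883 + 9.03908)/2 = 5.45895.
Running total after boundary: 77.1457.
Order-1 term: 1/12 · (0.363177 − 0.880700) = -0.0431269.
Partial sum through k=1: 77.1026.
Order-2 term: −1/720 · (0.00161570 − 0.00269485) = 1.49882e-06.
Partial sum through k=2: 77.1026.
Order-3 term: 1/30240 · (2.80931e-06 − 4.42348e-06) = -5.33787e-11.
Partial sum through k=3: 77.1026.
Order-4 term: −1/1209600 · (3.94608e-09 − 6.06960e-09) = 1.75555e-15.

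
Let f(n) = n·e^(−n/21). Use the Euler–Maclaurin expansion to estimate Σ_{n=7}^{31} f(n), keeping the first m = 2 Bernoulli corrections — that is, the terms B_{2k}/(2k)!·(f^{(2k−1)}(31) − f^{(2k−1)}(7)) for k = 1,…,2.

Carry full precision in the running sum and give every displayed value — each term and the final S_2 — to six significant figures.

Integral: ∫_7^31 x·e^(−x/21) dx = 171.791.
½[f(7) + f(31)] = ½[5.01572 + 7.08370] = 6.04971.
Integral + boundary = 177.841.
Correction k=1: B_{2}/2! · (f^{(1)}(31) − f^{(1)}(7)) = 1/12 · (-0.108813 − 0.477688) = -0.0488750.
After k=1: 177.792.
Correction k=2: B_{4}/4! · (f^{(3)}(31) − f^{(3)}(7)) = −1/720 · (0.000789570 − 0.00433277) = 4.92111e-06.

S_2 ≈ 177.792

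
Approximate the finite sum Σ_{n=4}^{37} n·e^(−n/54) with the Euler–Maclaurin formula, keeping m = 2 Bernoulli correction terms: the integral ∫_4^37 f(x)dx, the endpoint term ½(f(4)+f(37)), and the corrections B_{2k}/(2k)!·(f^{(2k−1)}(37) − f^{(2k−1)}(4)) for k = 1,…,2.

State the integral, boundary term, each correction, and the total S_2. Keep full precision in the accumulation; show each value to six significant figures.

The integral term ∫_4^37 x·e^(−x/54) dx = 431.744.
½[f(4) + f(37)] = ½[3.71441 + 18.6479] = 11.1811.
Running total after boundary: 442.925.
k=1: B_{2}/(2)! × [f^{(1)}(37) − f^{(1)}(4)] = 1/12 × (0.158666 − 0.859818) = -0.0584293.
Partial sum through k=1: 442.866.
k=2: B_{4}/(4)! × [f^{(3)}(37) − f^{(3)}(4)] = −1/720 × (0.000400089 − 0.000931764) = 7.38437e-07.

S_2 ≈ 442.866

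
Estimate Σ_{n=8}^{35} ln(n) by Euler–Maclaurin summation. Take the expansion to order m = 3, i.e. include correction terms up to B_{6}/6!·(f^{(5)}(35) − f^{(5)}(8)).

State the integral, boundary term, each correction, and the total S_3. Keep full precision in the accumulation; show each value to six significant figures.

S_3 ≈ 83.6110

∫_8^35 ln(x) dx evaluates to 80.8016.
½[f(8) + f(35)] = ½[2.07944 + 3.55535] = 2.81739.
Integral + boundary = 83.6190.
Order-1 term: 1/12 · (0.0285714 − 0.125000) = -0.00803571.
Partial sum through k=1: 83.6110.
Order-2 term: −1/720 · (4.66472e-05 − 0.00390625) = 5.36056e-06.
Partial sum through k=2: 83.6110.
Order-3 term: 1/30240 · (4.56952e-07 − 0.000732422) = -2.42052e-08.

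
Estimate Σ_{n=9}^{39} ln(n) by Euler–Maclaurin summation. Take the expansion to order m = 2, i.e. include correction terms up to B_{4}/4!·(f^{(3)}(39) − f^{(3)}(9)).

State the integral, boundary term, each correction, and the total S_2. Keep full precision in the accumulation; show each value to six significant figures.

∫_9^39 ln(x) dx evaluates to 93.1039.
Endpoint term: (f(9) + f(39))/2 = (2.19722 + 3.66356)/2 = 2.93039.
Running total after boundary: 96.0343.
Correction k=1: B_{2}/2! · (f^{(1)}(39) − f^{(1)}(9)) = 1/12 · (0.0256410 − 0.111111) = -0.00712251.
Partial sum through k=1: 96.0272.
Correction k=2: B_{4}/4! · (f^{(3)}(39) − f^{(3)}(9)) = −1/720 · (3.37160e-05 − 0.00274348) = 3.76357e-06.

S_2 ≈ 96.0272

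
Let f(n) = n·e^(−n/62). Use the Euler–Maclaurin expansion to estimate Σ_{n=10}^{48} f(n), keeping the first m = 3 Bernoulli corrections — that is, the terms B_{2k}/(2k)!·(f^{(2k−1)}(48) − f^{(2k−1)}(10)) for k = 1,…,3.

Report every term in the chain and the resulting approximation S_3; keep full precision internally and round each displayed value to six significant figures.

S_3 ≈ 669.800

The integral term ∫_10^48 x·e^(−x/62) dx = 654.530.
Endpoint term: (f(10) + f(48))/2 = (8.51045 + 22.1316)/2 = 15.3210.
Integral + boundary = 669.851.
Correction k=1: B_{2}/2! · (f^{(1)}(48) − f^{(1)}(10)) = 1/12 · (0.104114 − 0.713780) = -0.0508055.
Running total after k=1: 669.800.
Correction k=2: B_{4}/4! · (f^{(3)}(48) − f^{(3)}(10)) = −1/720 · (0.000266978 − 0.000628478) = 5.02083e-07.
Running total after k=2: 669.800.
Correction k=3: B_{6}/6! · (f^{(5)}(48) − f^{(5)}(10)) = 1/30240 · (1.31861e-07 − 2.78686e-07) = -4.85534e-12.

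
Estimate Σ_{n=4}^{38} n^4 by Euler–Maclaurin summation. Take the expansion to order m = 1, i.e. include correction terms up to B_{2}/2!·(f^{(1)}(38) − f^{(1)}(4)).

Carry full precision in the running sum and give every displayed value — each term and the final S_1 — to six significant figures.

S_1 ≈ 1.69078e+07

Integral: ∫_4^38 x^4 dx = 1.58468e+07.
½[f(4) + f(38)] = ½[256.000 + 2.08514e+06] = 1.04270e+06.
Integral + boundary = 1.68895e+07.
Correction k=1: B_{2}/2! · (f^{(1)}(38) − f^{(1)}(4)) = 1/12 · (219488 − 256.000) = 18269.3.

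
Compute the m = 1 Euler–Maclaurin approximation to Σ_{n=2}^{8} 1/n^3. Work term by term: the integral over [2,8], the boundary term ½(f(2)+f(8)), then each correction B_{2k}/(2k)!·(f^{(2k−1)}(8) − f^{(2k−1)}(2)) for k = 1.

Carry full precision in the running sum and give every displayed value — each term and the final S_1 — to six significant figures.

Integral: ∫_2^8 1/x^3 dx = 0.117188.
Boundary: ½(f(2) + f(8)) = ½(0.125000 + 0.00195312) = 0.0634766.
Integral + boundary = 0.180664.
Correction k=1: B_{2}/2! · (f^{(1)}(8) − f^{(1)}(2)) = 1/12 · (-0.000732422 − (-0.187500)) = 0.0155640.

S_1 ≈ 0.196228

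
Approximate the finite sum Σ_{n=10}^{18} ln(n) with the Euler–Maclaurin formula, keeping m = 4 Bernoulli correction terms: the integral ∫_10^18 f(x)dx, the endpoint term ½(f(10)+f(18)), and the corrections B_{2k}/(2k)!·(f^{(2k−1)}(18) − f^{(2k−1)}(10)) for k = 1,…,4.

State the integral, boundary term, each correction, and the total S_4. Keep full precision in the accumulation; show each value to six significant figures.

The integral term ∫_10^18 ln(x) dx = 21.0008.
Endpoint term: (f(10) + f(18))/2 = (2.30259 + 2.89037)/2 = 2.59648.
So far: 23.5973.
Order-1 term: 1/12 · (0.0555556 − 0.100000) = -0.00370370.
Running total after k=1: 23.5936.
Order-2 term: −1/720 · (0.000342936 − 0.00200000) = 2.30148e-06.
Running total after k=2: 23.5936.
Order-3 term: 1/30240 · (1.27013e-05 − 0.000240000) = -7.51649e-09.
Running total after k=3: 23.5936.
Order-4 term: −1/1209600 · (1.17605e-06 − 7.20000e-05) = 5.85515e-11.

S_4 ≈ 23.5936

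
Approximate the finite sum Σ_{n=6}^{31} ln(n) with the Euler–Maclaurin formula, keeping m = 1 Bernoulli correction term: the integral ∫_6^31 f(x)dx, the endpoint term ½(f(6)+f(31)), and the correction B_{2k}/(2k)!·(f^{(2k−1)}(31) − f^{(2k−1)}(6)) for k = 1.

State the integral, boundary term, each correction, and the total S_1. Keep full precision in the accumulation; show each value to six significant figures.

∫_6^31 ln(x) dx evaluates to 70.7030.
Endpoint term: (f(6) + f(31))/2 = (1.79176 + 3.43399)/2 = 2.61287.
So far: 73.3159.
Order-1 term: 1/12 · (0.0322581 − 0.166667) = -0.0112007.

S_1 ≈ 73.3047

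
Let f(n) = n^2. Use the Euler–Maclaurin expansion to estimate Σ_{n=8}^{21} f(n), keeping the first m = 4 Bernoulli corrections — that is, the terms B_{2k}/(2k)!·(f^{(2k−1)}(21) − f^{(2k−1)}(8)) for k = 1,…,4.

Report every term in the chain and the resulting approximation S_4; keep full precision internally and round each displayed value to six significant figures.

S_4 ≈ 3171.00

The integral term ∫_8^21 x^2 dx = 2916.33.
½[f(8) + f(21)] = ½[64.0000 + 441.000] = 252.500.
Integral + boundary = 3168.83.
k=1: B_{2}/(2)! × [f^{(1)}(21) − f^{(1)}(8)] = 1/12 × (42.0000 − 16.0000) = 2.16667.
After k=1: 3171.00.
k=2: B_{4}/(4)! × [f^{(3)}(21) − f^{(3)}(8)] = −1/720 × (0.00000 − 0.00000) = 0.00000.
After k=2: 3171.00.
k=3: B_{6}/(6)! × [f^{(5)}(21) − f^{(5)}(8)] = 1/30240 × (0.00000 − 0.00000) = 0.00000.
After k=3: 3171.00.
k=4: B_{8}/(8)! × [f^{(7)}(21) − f^{(7)}(8)] = −1/1209600 × (0.00000 − 0.00000) = 0.00000.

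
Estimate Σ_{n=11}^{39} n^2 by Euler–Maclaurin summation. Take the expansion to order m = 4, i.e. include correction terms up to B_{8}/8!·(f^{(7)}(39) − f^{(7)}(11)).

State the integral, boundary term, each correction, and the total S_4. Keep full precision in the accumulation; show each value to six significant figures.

S_4 ≈ 20155.0

∫_11^39 x^2 dx evaluates to 19329.3.
½[f(11) + f(39)] = ½[121.000 + 1521.00] = 821.000.
Running total after boundary: 20150.3.
k=1: B_{2}/(2)! × [f^{(1)}(39) − f^{(1)}(11)] = 1/12 × (78.0000 − 22.0000) = 4.66667.
Running total after k=1: 20155.0.
k=2: B_{4}/(4)! × [f^{(3)}(39) − f^{(3)}(11)] = −1/720 × (0.00000 − 0.00000) = 0.00000.
Running total after k=2: 20155.0.
k=3: B_{6}/(6)! × [f^{(5)}(39) − f^{(5)}(11)] = 1/30240 × (0.00000 − 0.00000) = 0.00000.
Running total after k=3: 20155.0.
k=4: B_{8}/(8)! × [f^{(7)}(39) − f^{(7)}(11)] = −1/1209600 × (0.00000 − 0.00000) = 0.00000.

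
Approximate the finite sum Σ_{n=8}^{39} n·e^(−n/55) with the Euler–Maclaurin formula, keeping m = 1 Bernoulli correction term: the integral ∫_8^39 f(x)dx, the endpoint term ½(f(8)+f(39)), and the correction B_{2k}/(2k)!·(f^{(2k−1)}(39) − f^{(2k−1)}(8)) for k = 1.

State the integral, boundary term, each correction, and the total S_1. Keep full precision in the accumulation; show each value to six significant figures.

S_1 ≈ 464.833

∫_8^39 x·e^(−x/55) dx evaluates to 451.828.
Boundary: ½(f(8) + f(39)) = ½(6.91703 + 19.1916) = 13.0543.
Integral + boundary = 464.882.
Correction k=1: B_{2}/2! · (f^{(1)}(39) − f^{(1)}(8)) = 1/12 · (0.143154 − 0.738865) = -0.0496426.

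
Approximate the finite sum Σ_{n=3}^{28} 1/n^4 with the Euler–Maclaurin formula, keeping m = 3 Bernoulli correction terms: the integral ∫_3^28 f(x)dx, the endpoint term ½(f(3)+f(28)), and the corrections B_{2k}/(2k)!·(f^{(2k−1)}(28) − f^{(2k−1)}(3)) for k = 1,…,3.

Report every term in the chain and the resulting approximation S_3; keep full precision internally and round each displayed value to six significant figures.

Integral: ∫_3^28 1/x^4 dx = 0.0123305.
Endpoint term: (f(3) + f(28))/2 = (0.0123457 + 1.62693e-06)/2 = 0.00617365.
So far: 0.0185041.
Correction k=1: B_{2}/2! · (f^{(1)}(28) − f^{(1)}(3)) = 1/12 · (-2.32418e-07 − (-0.0164609)) = 0.00137172.
Running total after k=1: 0.0198759.
Correction k=2: B_{4}/4! · (f^{(3)}(28) − f^{(3)}(3)) = −1/720 · (-8.89355e-09 − (-0.0548697)) = -7.62079e-05.
Running total after k=2: 0.0197997.
Correction k=3: B_{6}/6! · (f^{(5)}(28) − f^{(5)}(3)) = 1/30240 · (-6.35253e-10 − (-0.341411)) = 1.12901e-05.

S_3 ≈ 0.0198110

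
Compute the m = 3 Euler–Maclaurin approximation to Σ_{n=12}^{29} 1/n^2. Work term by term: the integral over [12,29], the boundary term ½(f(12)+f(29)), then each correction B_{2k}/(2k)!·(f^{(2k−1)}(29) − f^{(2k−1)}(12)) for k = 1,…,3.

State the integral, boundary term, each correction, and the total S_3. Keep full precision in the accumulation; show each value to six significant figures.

The integral term ∫_12^29 1/x^2 dx = 0.0488506.
Endpoint term: (f(12) + f(29))/2 = (0.00694444 + 0.00118906)/2 = 0.00406675.
Integral + boundary = 0.0529173.
k=1: B_{2}/(2)! × [f^{(1)}(29) − f^{(1)}(12)] = 1/12 × (-8.20042e-05 − (-0.00115741)) = 8.96169e-05.
Running total after k=1: 0.0530069.
k=2: B_{4}/(4)! × [f^{(3)}(29) − f^{(3)}(12)] = −1/720 × (-1.17010e-06 − (-9.64506e-05)) = -1.32334e-07.
Running total after k=2: 0.0530068.
k=3: B_{6}/(6)! × [f^{(5)}(29) − f^{(5)}(12)] = 1/30240 × (-4.17394e-08 − (-2.00939e-05)) = 6.63100e-10.

S_3 ≈ 0.0530068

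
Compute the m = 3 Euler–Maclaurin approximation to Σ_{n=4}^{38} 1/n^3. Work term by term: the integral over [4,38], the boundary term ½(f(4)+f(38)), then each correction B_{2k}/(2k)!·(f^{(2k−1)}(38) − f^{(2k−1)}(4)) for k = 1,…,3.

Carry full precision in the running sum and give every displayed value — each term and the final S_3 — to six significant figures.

Integral: ∫_4^38 1/x^3 dx = 0.0309037.
Boundary: ½(f(4) + f(38)) = ½(0.0156250 + 1.82242e-05) = 0.00782161.
So far: 0.0387254.
Correction k=1: B_{2}/2! · (f^{(1)}(38) − f^{(1)}(4)) = 1/12 · (-1.43876e-06 − (-0.0117188)) = 0.000976443.
Partial sum through k=1: 0.0397018.
Correction k=2: B_{4}/4! · (f^{(3)}(38) − f^{(3)}(4)) = −1/720 · (-1.99274e-08 − (-0.0146484)) = -2.03450e-05.
Partial sum through k=2: 0.0396814.
Correction k=3: B_{6}/6! · (f^{(5)}(38) − f^{(5)}(4)) = 1/30240 · (-5.79605e-10 − (-0.0384521)) = 1.27157e-06.

S_3 ≈ 0.0396827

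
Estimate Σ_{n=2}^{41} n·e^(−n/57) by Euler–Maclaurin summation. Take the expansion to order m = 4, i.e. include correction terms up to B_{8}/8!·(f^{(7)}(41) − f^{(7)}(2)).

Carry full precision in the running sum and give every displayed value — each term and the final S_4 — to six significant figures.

The integral term ∫_2^41 x·e^(−x/57) dx = 526.139.
Endpoint term: (f(2) + f(41))/2 = (1.93104 + 19.9709)/2 = 10.9509.
Integral + boundary = 537.090.
k=1: B_{2}/(2)! × [f^{(1)}(41) − f^{(1)}(2)] = 1/12 × (0.136728 − 0.931643) = -0.0662429.
After k=1: 537.024.
k=2: B_{4}/(4)! × [f^{(3)}(41) − f^{(3)}(2)] = −1/720 × (0.000341926 − 0.000881097) = 7.48849e-07.
After k=2: 537.024.
k=3: B_{6}/(6)! × [f^{(5)}(41) − f^{(5)}(2)] = 1/30240 × (1.97528e-07 − 4.54123e-07) = -8.48530e-12.
After k=3: 537.024.
k=4: B_{8}/(8)! × [f^{(7)}(41) − f^{(7)}(2)] = −1/1209600 × (8.92014e-11 − 1.96078e-10) = 8.83567e-17.

S_4 ≈ 537.024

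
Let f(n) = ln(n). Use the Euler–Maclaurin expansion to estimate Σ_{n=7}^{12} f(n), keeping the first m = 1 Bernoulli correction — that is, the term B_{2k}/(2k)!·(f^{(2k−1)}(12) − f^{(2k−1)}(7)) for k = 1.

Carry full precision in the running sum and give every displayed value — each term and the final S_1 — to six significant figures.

S_1 ≈ 13.4080

∫_7^12 ln(x) dx evaluates to 11.1975.
Boundary: ½(f(7) + f(12)) = ½(1.94591 + 2.48491) = 2.21541.
So far: 13.4129.
Order-1 term: 1/12 · (0.0833333 − 0.142857) = -0.00496032.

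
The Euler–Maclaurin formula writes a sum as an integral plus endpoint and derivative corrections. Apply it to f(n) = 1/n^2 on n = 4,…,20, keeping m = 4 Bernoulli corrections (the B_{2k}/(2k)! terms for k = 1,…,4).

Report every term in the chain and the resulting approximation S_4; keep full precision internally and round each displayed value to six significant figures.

S_4 ≈ 0.235052

∫_4^20 1/x^2 dx evaluates to 0.200000.
Endpoint term: (f(4) + f(20))/2 = (0.0625000 + 0.00250000)/2 = 0.0325000.
Running total after boundary: 0.232500.
Correction k=1: B_{2}/2! · (f^{(1)}(20) − f^{(1)}(4)) = 1/12 · (-0.000250000 − (-0.0312500)) = 0.00258333.
After k=1: 0.235083.
Correction k=2: B_{4}/4! · (f^{(3)}(20) − f^{(3)}(4)) = −1/720 · (-7.50000e-06 − (-0.0234375)) = -3.25417e-05.
After k=2: 0.235051.
Correction k=3: B_{6}/6! · (f^{(5)}(20) − f^{(5)}(4)) = 1/30240 · (-5.62500e-07 − (-0.0439453)) = 1.45320e-06.
After k=3: 0.235052.
Correction k=4: B_{8}/8! · (f^{(7)}(20) − f^{(7)}(4)) = −1/1209600 · (-7.87500e-08 − (-0.153809)) = -1.27157e-07.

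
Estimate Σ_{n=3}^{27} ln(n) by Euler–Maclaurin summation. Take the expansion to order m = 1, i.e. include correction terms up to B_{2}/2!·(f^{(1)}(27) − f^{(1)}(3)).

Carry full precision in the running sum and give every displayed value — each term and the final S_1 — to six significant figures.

S_1 ≈ 63.8643

Integral: ∫_3^27 ln(x) dx = 61.6918.
Endpoint term: (f(3) + f(27))/2 = (1.09861 + 3.29584)/2 = 2.19722.
Running total after boundary: 63.8890.
k=1: B_{2}/(2)! × [f^{(1)}(27) − f^{(1)}(3)] = 1/12 × (0.0370370 − 0.333333) = -0.0246914.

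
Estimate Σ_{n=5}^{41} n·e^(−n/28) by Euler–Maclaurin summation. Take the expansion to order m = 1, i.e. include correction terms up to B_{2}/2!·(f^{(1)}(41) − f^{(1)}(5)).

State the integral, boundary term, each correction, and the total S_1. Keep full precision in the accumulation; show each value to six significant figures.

∫_5^41 x·e^(−x/28) dx evaluates to 326.131.
½[f(5) + f(41)] = ½[4.18232 + 9.48097] = 6.83164.
So far: 332.963.
Order-1 term: 1/12 · (-0.107363 − 0.687096) = -0.0662049.

S_1 ≈ 332.897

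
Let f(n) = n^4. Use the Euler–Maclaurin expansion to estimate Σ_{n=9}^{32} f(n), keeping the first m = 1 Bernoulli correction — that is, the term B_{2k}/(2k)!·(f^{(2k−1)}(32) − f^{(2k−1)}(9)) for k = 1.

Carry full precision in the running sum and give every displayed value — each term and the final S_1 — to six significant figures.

The integral term ∫_9^32 x^4 dx = 6.69908e+06.
½[f(9) + f(32)] = ½[6561.00 + 1.04858e+06] = 527568.
Integral + boundary = 7.22665e+06.
Correction k=1: B_{2}/2! · (f^{(1)}(32) − f^{(1)}(9)) = 1/12 · (131072 − 2916.00) = 10679.7.

S_1 ≈ 7.23732e+06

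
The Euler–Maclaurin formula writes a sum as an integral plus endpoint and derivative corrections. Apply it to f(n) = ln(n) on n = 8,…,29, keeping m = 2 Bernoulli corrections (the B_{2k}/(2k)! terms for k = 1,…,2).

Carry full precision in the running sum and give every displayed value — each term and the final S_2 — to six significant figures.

The integral term ∫_8^29 ln(x) dx = 60.0160.
Endpoint term: (f(8) + f(29))/2 = (2.07944 + 3.36730)/2 = 2.72337.
Running total after boundary: 62.7394.
k=1: B_{2}/(2)! × [f^{(1)}(29) − f^{(1)}(8)] = 1/12 × (0.0344828 − 0.125000) = -0.00754310.
Partial sum through k=1: 62.7319.
k=2: B_{4}/(4)! × [f^{(3)}(29) − f^{(3)}(8)] = −1/720 × (8.20042e-05 − 0.00390625) = 5.31145e-06.

S_2 ≈ 62.7319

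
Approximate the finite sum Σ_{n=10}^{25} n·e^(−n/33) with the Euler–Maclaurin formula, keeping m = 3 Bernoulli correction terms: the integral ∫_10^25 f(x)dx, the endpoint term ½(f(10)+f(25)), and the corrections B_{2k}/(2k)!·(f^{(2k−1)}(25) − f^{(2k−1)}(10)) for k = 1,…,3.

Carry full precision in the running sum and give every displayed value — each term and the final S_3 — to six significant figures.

S_3 ≈ 160.274

Integral: ∫_10^25 x·e^(−x/33) dx = 150.754.
½[f(10) + f(25)] = ½[7.38577 + 11.7200] = 9.55290.
Integral + boundary = 160.307.
Order-1 term: 1/12 · (0.113649 − 0.514766) = -0.0334264.
Partial sum through k=1: 160.274.
Order-2 term: −1/720 · (0.000965337 − 0.00182913) = 1.19971e-06.
Partial sum through k=2: 160.274.
Order-3 term: 1/30240 · (1.67706e-06 − 2.92521e-06) = -4.12751e-11.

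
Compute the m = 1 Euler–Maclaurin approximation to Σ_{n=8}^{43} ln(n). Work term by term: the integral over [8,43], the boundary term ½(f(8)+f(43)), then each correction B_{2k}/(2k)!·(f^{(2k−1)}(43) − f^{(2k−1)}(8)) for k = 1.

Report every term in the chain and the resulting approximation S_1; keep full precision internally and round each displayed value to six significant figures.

S_1 ≈ 113.008

∫_8^43 ln(x) dx evaluates to 110.096.
Boundary: ½(f(8) + f(43)) = ½(2.07944 + 3.76120) = 2.92032.
So far: 113.016.
Correction k=1: B_{2}/2! · (f^{(1)}(43) − f^{(1)}(8)) = 1/12 · (0.0232558 − 0.125000) = -0.00847868.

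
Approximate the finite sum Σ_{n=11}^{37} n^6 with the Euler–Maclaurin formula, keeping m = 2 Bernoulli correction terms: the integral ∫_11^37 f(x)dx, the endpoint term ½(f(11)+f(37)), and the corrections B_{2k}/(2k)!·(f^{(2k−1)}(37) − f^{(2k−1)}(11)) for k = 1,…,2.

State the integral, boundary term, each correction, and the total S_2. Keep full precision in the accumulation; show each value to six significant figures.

S_2 ≈ 1.48772e+10

∫_11^37 x^6 dx evaluates to 1.35589e+10.
½[f(11) + f(37)] = ½[1.77156e+06 + 2.56573e+09] = 1.28375e+09.
So far: 1.48427e+10.
k=1: B_{2}/(2)! × [f^{(1)}(37) − f^{(1)}(11)] = 1/12 × (4.16064e+08 − 966306) = 3.45915e+07.
Partial sum through k=1: 1.48773e+10.
k=2: B_{4}/(4)! × [f^{(3)}(37) − f^{(3)}(11)] = −1/720 × (6.07836e+06 − 159720) = -8220.33.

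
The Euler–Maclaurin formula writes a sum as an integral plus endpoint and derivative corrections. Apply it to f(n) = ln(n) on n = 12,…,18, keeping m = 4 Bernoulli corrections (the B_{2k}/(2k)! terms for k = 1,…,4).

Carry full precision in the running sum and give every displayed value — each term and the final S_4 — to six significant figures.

Integral: ∫_12^18 ln(x) dx = 16.2078.
½[f(12) + f(18)] = ½[2.48491 + 2.89037] = 2.68764.
Integral + boundary = 18.8955.
k=1: B_{2}/(2)! × [f^{(1)}(18) − f^{(1)}(12)] = 1/12 × (0.0555556 − 0.0833333) = -0.00231481.
After k=1: 18.8931.
k=2: B_{4}/(4)! × [f^{(3)}(18) − f^{(3)}(12)] = −1/720 × (0.000342936 − 0.00115741) = 1.13121e-06.
After k=2: 18.8931.
k=3: B_{6}/(6)! × [f^{(5)}(18) − f^{(5)}(12)] = 1/30240 × (1.27013e-05 − 9.64506e-05) = -2.76949e-09.
After k=3: 18.8931.
k=4: B_{8}/(8)! × [f^{(7)}(18) − f^{(7)}(12)] = −1/1209600 × (1.17605e-06 − 2.00939e-05) = 1.56397e-11.

S_4 ≈ 18.8931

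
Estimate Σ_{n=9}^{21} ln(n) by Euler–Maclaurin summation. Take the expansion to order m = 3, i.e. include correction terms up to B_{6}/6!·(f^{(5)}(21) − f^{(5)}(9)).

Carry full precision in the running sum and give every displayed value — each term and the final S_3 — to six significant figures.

The integral term ∫_9^21 ln(x) dx = 32.1599.
Endpoint term: (f(9) + f(21))/2 = (2.19722 + 3.04452)/2 = 2.62087.
So far: 34.7808.
Order-1 term: 1/12 · (0.0476190 − 0.111111) = -0.00529101.
Partial sum through k=1: 34.7755.
Order-2 term: −1/720 · (0.000215959 − 0.00274348) = 3.51045e-06.
Partial sum through k=2: 34.7755.
Order-3 term: 1/30240 · (5.87645e-06 − 0.000406442) = -1.32462e-08.

S_3 ≈ 34.7755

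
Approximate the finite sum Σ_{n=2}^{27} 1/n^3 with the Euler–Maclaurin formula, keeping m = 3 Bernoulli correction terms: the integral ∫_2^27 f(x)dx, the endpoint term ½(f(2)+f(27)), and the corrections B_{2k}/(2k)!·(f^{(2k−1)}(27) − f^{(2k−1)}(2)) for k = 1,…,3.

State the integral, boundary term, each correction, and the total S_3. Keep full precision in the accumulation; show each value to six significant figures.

S_3 ≈ 0.201487

∫_2^27 1/x^3 dx evaluates to 0.124314.
Endpoint term: (f(2) + f(27))/2 = (0.125000 + 5.08053e-05)/2 = 0.0625254.
So far: 0.186840.
k=1: B_{2}/(2)! × [f^{(1)}(27) − f^{(1)}(2)] = 1/12 × (-5.64503e-06 − (-0.187500)) = 0.0156245.
After k=1: 0.202464.
k=2: B_{4}/(4)! × [f^{(3)}(27) − f^{(3)}(2)] = −1/720 × (-1.54870e-07 − (-0.937500)) = -0.00130208.
After k=2: 0.201162.
k=3: B_{6}/(6)! × [f^{(5)}(27) − f^{(5)}(2)] = 1/30240 × (-8.92258e-09 − (-9.84375)) = 0.000325521.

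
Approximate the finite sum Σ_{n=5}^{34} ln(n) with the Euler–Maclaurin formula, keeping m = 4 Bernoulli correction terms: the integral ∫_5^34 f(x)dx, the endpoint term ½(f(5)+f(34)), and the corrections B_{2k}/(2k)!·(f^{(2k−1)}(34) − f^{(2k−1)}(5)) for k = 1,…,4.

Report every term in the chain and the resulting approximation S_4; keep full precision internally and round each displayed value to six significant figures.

∫_5^34 ln(x) dx evaluates to 82.8491.
½[f(5) + f(34)] = ½[1.60944 + 3.52636] = 2.56790.
Running total after boundary: 85.4170.
Correction k=1: B_{2}/2! · (f^{(1)}(34) − f^{(1)}(5)) = 1/12 · (0.0294118 − 0.200000) = -0.0142157.
Running total after k=1: 85.4028.
Correction k=2: B_{4}/4! · (f^{(3)}(34) − f^{(3)}(5)) = −1/720 · (5.08854e-05 − 0.0160000) = 2.21515e-05.
Running total after k=2: 85.4028.
Correction k=3: B_{6}/6! · (f^{(5)}(34) − f^{(5)}(5)) = 1/30240 · (5.28222e-07 − 0.00768000) = -2.53951e-07.
Running total after k=3: 85.4028.
Correction k=4: B_{8}/8! · (f^{(7)}(34) − f^{(7)}(5)) = −1/1209600 · (1.37082e-08 − 0.00921600) = 7.61904e-09.

S_4 ≈ 85.4028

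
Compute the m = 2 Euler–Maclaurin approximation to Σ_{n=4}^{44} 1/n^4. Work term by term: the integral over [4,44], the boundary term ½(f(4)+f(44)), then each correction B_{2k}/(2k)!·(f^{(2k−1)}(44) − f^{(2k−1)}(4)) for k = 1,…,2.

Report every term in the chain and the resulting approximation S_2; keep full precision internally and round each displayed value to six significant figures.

Integral: ∫_4^44 1/x^4 dx = 0.00520442.
Boundary: ½(f(4) + f(44)) = ½(0.00390625 + 2.66802e-07) = 0.00195326.
Running total after boundary: 0.00715768.
k=1: B_{2}/(2)! × [f^{(1)}(44) − f^{(1)}(4)] = 1/12 × (-2.42547e-08 − (-0.00390625)) = 0.000325519.
After k=1: 0.00748320.
k=2: B_{4}/(4)! × [f^{(3)}(44) − f^{(3)}(4)] = −1/720 × (-3.75848e-10 − (-0.00732422)) = -1.01725e-05.

S_2 ≈ 0.00747302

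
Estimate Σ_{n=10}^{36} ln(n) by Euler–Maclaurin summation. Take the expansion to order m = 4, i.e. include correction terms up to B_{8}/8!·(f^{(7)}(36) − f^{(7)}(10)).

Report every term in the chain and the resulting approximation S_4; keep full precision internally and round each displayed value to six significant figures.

S_4 ≈ 82.9179

The integral term ∫_10^36 ln(x) dx = 79.9808.
Endpoint term: (f(10) + f(36))/2 = (2.30259 + 3.58352)/2 = 2.94305.
So far: 82.9239.
Order-1 term: 1/12 · (0.0277778 − 0.100000) = -0.00601852.
Running total after k=1: 82.9179.
Order-2 term: −1/720 · (4.28669e-05 − 0.00200000) = 2.71824e-06.
Running total after k=2: 82.9179.
Order-3 term: 1/30240 · (3.96916e-07 − 0.000240000) = -7.92338e-09.
Running total after k=3: 82.9179.
Order-4 term: −1/1209600 · (9.18787e-09 − 7.20000e-05) = 5.95162e-11.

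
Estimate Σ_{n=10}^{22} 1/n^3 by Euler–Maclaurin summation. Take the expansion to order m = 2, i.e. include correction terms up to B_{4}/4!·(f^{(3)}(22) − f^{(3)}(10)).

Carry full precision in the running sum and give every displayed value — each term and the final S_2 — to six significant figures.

The integral term ∫_10^22 1/x^3 dx = 0.00396694.
Boundary: ½(f(10) + f(22)) = ½(0.00100000 + 9.39144e-05) = 0.000546957.
Running total after boundary: 0.00451390.
k=1: B_{2}/(2)! × [f^{(1)}(22) − f^{(1)}(10)] = 1/12 × (-1.28065e-05 − (-0.000300000)) = 2.39328e-05.
After k=1: 0.00453783.
k=2: B_{4}/(4)! × [f^{(3)}(22) − f^{(3)}(10)] = −1/720 × (-5.29194e-07 − (-6.00000e-05)) = -8.25983e-08.

S_2 ≈ 0.00453775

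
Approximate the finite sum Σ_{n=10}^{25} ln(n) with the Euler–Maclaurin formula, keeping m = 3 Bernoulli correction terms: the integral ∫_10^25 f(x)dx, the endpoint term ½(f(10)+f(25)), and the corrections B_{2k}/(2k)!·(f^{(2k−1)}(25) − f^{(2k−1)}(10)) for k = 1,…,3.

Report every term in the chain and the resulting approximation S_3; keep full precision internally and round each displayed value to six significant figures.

Integral: ∫_10^25 ln(x) dx = 42.4460.
Endpoint term: (f(10) + f(25))/2 = (2.30259 + 3.21888)/2 = 2.76073.
Running total after boundary: 45.2068.
k=1: B_{2}/(2)! × [f^{(1)}(25) − f^{(1)}(10)] = 1/12 × (0.0400000 − 0.100000) = -0.00500000.
Running total after k=1: 45.2018.
k=2: B_{4}/(4)! × [f^{(3)}(25) − f^{(3)}(10)] = −1/720 × (0.000128000 − 0.00200000) = 2.60000e-06.
Running total after k=2: 45.2018.
k=3: B_{6}/(6)! × [f^{(5)}(25) − f^{(5)}(10)] = 1/30240 × (2.45760e-06 − 0.000240000) = -7.85524e-09.

S_3 ≈ 45.2018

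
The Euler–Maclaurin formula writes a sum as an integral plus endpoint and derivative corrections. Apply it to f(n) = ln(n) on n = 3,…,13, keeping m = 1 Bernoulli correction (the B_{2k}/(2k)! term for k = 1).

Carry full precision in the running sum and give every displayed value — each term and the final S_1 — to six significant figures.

S_1 ≈ 21.8589

∫_3^13 ln(x) dx evaluates to 20.0485.
Boundary: ½(f(3) + f(13)) = ½(1.09861 + 2.56495) = 1.83178.
So far: 21.8803.
Correction k=1: B_{2}/2! · (f^{(1)}(13) − f^{(1)}(3)) = 1/12 · (0.0769231 − 0.333333) = -0.0213675.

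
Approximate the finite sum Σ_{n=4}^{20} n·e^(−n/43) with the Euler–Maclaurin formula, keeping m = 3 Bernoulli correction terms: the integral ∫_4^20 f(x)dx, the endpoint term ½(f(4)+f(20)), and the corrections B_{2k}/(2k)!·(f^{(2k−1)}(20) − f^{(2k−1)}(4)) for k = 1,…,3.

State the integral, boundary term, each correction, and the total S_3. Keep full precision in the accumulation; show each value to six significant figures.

S_3 ≈ 148.121

Integral: ∫_4^20 x·e^(−x/43) dx = 140.059.
½[f(4) + f(20)] = ½[3.64469 + 12.5612] = 8.10297.
So far: 148.162.
Order-1 term: 1/12 · (0.335940 − 0.826412) = -0.0408727.
Partial sum through k=1: 148.121.
Order-2 term: −1/720 · (0.000861041 − 0.00143253) = 7.93742e-07.
Partial sum through k=2: 148.121.
Order-3 term: 1/30240 · (8.33096e-07 − 1.30780e-06) = -1.56978e-11.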